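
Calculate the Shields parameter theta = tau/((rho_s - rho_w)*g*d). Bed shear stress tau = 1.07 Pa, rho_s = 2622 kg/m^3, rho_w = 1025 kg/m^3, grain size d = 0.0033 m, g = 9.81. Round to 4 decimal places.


theta = tau / ((rho_s - rho_w) * g * d)
rho_s - rho_w = 2622 - 1025 = 1597
Denominator = 1597 * 9.81 * 0.0033 = 51.699681
theta = 1.07 / 51.699681
theta = 0.0207

0.0207


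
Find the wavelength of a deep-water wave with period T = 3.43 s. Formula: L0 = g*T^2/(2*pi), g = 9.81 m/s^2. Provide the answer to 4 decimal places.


L0 = g * T^2 / (2 * pi)
L0 = 9.81 * 3.43^2 / (2 * pi)
L0 = 9.81 * 11.7649 / 6.28319
L0 = 115.4137 / 6.28319
L0 = 18.3687 m

18.3687


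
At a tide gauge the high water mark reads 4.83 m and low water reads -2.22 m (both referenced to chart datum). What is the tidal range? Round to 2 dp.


Tidal range = High water - Low water
Tidal range = 4.83 - (-2.22)
Tidal range = 7.05 m

7.05


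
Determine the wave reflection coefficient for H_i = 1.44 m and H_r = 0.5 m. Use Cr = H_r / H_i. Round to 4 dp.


Cr = H_r / H_i
Cr = 0.5 / 1.44
Cr = 0.3472

0.3472


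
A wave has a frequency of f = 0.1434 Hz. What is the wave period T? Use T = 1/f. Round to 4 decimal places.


T = 1 / f
T = 1 / 0.1434
T = 6.9735 s

6.9735


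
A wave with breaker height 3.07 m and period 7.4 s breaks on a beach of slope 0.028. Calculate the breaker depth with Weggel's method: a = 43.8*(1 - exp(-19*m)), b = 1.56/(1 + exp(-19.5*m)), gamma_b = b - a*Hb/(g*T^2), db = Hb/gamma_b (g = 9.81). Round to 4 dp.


a = 43.8 * (1 - exp(-19 * m))
exp(-19 * 0.028) = exp(-0.5320) = 0.587429
a = 43.8 * (1 - 0.587429) = 18.070613
b = 1.56 / (1 + exp(-19.5 * m))
exp(-19.5 * 0.028) = exp(-0.5460) = 0.579262
b = 1.56 / (1 + 0.579262) = 0.987803
Hb / (g * T^2) = 3.07 / (9.81 * 7.4^2) = 3.07 / 537.1956 = 0.00571486
gamma_b = b - a * Hb/(g*T^2) = 0.987803 - 18.070613 * 0.00571486 = 0.884532
db = Hb / gamma_b = 3.07 / 0.884532
db = 3.4708 m

3.4708


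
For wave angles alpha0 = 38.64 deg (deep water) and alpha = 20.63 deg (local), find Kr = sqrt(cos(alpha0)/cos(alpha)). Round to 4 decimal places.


Kr = sqrt(cos(alpha0) / cos(alpha))
cos(38.64) = 0.781085
cos(20.63) = 0.935875
Kr = sqrt(0.781085 / 0.935875)
Kr = sqrt(0.834604)
Kr = 0.9136

0.9136


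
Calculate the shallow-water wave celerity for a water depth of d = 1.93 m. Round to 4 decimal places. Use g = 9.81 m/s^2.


Using the shallow-water approximation:
C = sqrt(g * d) = sqrt(9.81 * 1.93)
C = sqrt(18.9333)
C = 4.3512 m/s

4.3512


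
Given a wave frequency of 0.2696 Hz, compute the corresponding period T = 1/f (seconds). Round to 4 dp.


T = 1 / f
T = 1 / 0.2696
T = 3.7092 s

3.7092


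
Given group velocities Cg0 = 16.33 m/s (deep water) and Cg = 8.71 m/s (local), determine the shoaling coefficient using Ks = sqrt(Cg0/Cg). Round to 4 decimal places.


Ks = sqrt(Cg0 / Cg)
Ks = sqrt(16.33 / 8.71)
Ks = sqrt(1.8749)
Ks = 1.3693

1.3693


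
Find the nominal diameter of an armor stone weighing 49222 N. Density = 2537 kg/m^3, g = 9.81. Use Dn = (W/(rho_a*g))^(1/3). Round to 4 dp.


V = W / (rho_a * g)
V = 49222 / (2537 * 9.81)
V = 49222 / 24887.97
V = 1.977743 m^3
Dn = V^(1/3) = 1.977743^(1/3)
Dn = 1.2552 m

1.2552


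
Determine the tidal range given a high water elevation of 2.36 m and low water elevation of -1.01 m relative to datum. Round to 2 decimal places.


Tidal range = High water - Low water
Tidal range = 2.36 - (-1.01)
Tidal range = 3.37 m

3.37


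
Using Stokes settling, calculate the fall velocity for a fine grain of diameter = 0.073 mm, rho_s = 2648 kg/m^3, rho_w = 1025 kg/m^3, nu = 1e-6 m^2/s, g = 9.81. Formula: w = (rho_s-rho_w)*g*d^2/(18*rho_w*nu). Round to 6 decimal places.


w = (rho_s - rho_w) * g * d^2 / (18 * rho_w * nu)
d = 0.073 mm = 0.000073 m
rho_s - rho_w = 2648 - 1025 = 1623
Numerator = 1623 * 9.81 * (0.000073)^2 = 0.000084846366
Denominator = 18 * 1025 * 1e-6 = 0.018450
w = 0.004599 m/s

0.004599


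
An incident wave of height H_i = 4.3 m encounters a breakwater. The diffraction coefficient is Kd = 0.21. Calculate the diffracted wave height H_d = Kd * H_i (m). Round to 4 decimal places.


H_d = Kd * H_i
H_d = 0.21 * 4.3
H_d = 0.9030 m

0.9030


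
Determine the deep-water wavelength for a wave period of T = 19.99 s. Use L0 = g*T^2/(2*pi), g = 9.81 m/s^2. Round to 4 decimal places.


L0 = g * T^2 / (2 * pi)
L0 = 9.81 * 19.99^2 / (2 * pi)
L0 = 9.81 * 399.6001 / 6.28319
L0 = 3920.0770 / 6.28319
L0 = 623.8996 m

623.8996


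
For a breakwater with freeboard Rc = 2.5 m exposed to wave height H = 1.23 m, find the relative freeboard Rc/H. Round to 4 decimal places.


Relative freeboard = Rc / H
= 2.5 / 1.23
= 2.0325

2.0325


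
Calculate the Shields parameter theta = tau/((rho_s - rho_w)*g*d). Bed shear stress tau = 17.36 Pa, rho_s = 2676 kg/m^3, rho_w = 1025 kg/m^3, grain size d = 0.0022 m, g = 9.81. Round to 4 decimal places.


theta = tau / ((rho_s - rho_w) * g * d)
rho_s - rho_w = 2676 - 1025 = 1651
Denominator = 1651 * 9.81 * 0.0022 = 35.631882
theta = 17.36 / 35.631882
theta = 0.4872

0.4872


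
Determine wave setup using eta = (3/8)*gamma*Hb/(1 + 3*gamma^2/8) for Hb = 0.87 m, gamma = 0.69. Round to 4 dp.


eta = (3/8) * gamma * Hb / (1 + 3*gamma^2/8)
Numerator = (3/8) * 0.69 * 0.87 = 0.225112
Denominator = 1 + 3*0.69^2/8 = 1 + 0.178538 = 1.178538
eta = 0.225112 / 1.178538
eta = 0.1910 m

0.1910


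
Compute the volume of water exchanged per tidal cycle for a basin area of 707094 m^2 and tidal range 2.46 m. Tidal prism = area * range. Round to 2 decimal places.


Tidal prism = Area * Tidal range
P = 707094 * 2.46
P = 1739451.24 m^3

1739451.24


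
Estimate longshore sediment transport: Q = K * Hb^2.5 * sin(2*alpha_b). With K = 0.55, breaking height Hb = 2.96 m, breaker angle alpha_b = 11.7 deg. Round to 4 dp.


Q = K * Hb^2.5 * sin(2 * alpha_b)
Hb^2.5 = 2.96^2.5 = 15.074027
sin(2 * 11.7) = sin(23.4) = 0.397148
Q = 0.55 * 15.074027 * 0.397148
Q = 3.2926 m^3/s

3.2926


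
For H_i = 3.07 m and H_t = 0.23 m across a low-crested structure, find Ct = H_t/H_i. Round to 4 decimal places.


Ct = H_t / H_i
Ct = 0.23 / 3.07
Ct = 0.0749

0.0749


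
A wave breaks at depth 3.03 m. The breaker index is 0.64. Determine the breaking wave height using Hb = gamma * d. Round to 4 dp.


Hb = gamma * d
Hb = 0.64 * 3.03
Hb = 1.9392 m

1.9392


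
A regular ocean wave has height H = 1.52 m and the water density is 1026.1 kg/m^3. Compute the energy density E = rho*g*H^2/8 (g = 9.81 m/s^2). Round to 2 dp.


E = (1/8) * rho * g * H^2
E = (1/8) * 1026.1 * 9.81 * 1.52^2
E = 0.125 * 1026.1 * 9.81 * 2.3104
E = 2907.07 J/m^2

2907.07


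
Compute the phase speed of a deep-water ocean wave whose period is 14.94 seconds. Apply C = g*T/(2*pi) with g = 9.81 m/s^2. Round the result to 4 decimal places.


We use the deep-water celerity formula:
C = g * T / (2 * pi)
C = 9.81 * 14.94 / (2 * 3.14159...)
C = 146.561400 / 6.283185
C = 23.3260 m/s

23.3260


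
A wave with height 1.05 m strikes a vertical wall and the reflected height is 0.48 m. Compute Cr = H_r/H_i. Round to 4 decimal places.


Cr = H_r / H_i
Cr = 0.48 / 1.05
Cr = 0.4571

0.4571


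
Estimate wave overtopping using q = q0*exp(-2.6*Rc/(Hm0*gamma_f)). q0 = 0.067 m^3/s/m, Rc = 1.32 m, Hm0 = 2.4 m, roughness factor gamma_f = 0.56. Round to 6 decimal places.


q = q0 * exp(-2.6 * Rc / (Hm0 * gamma_f))
Exponent = -2.6 * 1.32 / (2.4 * 0.56)
= -2.6 * 1.32 / 1.3440
= -2.553571
exp(-2.553571) = 0.077803
q = 0.067 * 0.077803
q = 0.005213 m^3/s/m

0.005213


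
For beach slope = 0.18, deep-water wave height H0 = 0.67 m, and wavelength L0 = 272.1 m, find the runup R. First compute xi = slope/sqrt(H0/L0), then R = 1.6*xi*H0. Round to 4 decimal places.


xi = slope / sqrt(H0/L0)
H0/L0 = 0.67/272.1 = 0.002462
sqrt(0.002462) = 0.049622
xi = 0.18 / 0.049622 = 3.627433
R = 1.6 * xi * H0 = 1.6 * 3.627433 * 0.67
R = 3.8886 m

3.8886


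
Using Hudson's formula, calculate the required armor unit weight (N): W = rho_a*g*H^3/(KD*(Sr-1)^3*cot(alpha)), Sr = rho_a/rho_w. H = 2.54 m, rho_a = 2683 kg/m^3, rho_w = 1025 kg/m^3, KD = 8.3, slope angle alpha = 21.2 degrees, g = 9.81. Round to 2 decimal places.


Sr = rho_a / rho_w = 2683 / 1025 = 2.617561
(Sr - 1) = 1.617561
(Sr - 1)^3 = 4.232354
cot(21.2) = 1 / tan(21.2) = 1 / 0.387874 = 2.578154
Numerator = 2683 * 9.81 * 2.54^3 = 431311.2935
Denominator = 8.3 * 4.232354 * 2.578154 = 90.566778
W = 431311.2935 / 90.566778
W = 4762.36 N

4762.36


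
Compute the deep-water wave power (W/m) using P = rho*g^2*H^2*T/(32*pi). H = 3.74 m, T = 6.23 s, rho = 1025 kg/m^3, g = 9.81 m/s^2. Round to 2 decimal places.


P = rho * g^2 * H^2 * T / (32 * pi)
P = 1025 * 9.81^2 * 3.74^2 * 6.23 / (32 * pi)
P = 1025 * 96.2361 * 13.9876 * 6.23 / 100.53096
P = 85505.35 W/m

85505.35


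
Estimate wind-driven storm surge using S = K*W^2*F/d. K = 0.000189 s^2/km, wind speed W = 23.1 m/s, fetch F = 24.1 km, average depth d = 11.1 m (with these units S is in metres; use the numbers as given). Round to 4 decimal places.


S = K * W^2 * F / d
W^2 = 23.1^2 = 533.61
S = 0.000189 * 533.61 * 24.1 / 11.1
Numerator = 0.000189 * 533.61 * 24.1 = 2.430540
S = 2.430540 / 11.1 = 0.2190 m

0.2190


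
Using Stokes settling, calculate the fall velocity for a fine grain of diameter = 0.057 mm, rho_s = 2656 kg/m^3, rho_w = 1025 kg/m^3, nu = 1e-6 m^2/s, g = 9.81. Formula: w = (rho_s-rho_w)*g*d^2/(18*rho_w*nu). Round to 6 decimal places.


w = (rho_s - rho_w) * g * d^2 / (18 * rho_w * nu)
d = 0.057 mm = 0.000057 m
rho_s - rho_w = 2656 - 1025 = 1631
Numerator = 1631 * 9.81 * (0.000057)^2 = 0.000051984357
Denominator = 18 * 1025 * 1e-6 = 0.018450
w = 0.002818 m/s

0.002818


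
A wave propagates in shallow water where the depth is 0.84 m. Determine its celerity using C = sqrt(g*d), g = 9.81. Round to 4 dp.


Using the shallow-water approximation:
C = sqrt(g * d) = sqrt(9.81 * 0.84)
C = sqrt(8.2404)
C = 2.8706 m/s

2.8706


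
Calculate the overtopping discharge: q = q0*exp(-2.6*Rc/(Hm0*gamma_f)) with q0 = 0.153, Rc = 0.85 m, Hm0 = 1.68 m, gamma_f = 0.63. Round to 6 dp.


q = q0 * exp(-2.6 * Rc / (Hm0 * gamma_f))
Exponent = -2.6 * 0.85 / (1.68 * 0.63)
= -2.6 * 0.85 / 1.0584
= -2.088057
exp(-2.088057) = 0.123928
q = 0.153 * 0.123928
q = 0.018961 m^3/s/m

0.018961


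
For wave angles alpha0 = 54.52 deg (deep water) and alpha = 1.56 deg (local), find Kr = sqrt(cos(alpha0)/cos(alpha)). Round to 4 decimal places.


Kr = sqrt(cos(alpha0) / cos(alpha))
cos(54.52) = 0.580419
cos(1.56) = 0.999629
Kr = sqrt(0.580419 / 0.999629)
Kr = sqrt(0.580634)
Kr = 0.7620

0.7620


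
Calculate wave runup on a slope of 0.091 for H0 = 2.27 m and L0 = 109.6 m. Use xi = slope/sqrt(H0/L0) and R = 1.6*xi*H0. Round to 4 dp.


xi = slope / sqrt(H0/L0)
H0/L0 = 2.27/109.6 = 0.020712
sqrt(0.020712) = 0.143916
xi = 0.091 / 0.143916 = 0.632315
R = 1.6 * xi * H0 = 1.6 * 0.632315 * 2.27
R = 2.2966 m

2.2966


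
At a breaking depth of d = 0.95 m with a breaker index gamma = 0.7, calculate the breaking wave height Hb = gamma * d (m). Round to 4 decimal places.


Hb = gamma * d
Hb = 0.7 * 0.95
Hb = 0.6650 m

0.6650


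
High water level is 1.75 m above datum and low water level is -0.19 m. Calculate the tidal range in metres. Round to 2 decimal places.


Tidal range = High water - Low water
Tidal range = 1.75 - (-0.19)
Tidal range = 1.94 m

1.94


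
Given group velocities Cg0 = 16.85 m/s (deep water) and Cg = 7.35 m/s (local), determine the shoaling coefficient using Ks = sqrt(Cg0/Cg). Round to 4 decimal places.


Ks = sqrt(Cg0 / Cg)
Ks = sqrt(16.85 / 7.35)
Ks = sqrt(2.2925)
Ks = 1.5141

1.5141


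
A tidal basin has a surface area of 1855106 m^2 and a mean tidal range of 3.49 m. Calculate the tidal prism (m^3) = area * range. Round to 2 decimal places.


Tidal prism = Area * Tidal range
P = 1855106 * 3.49
P = 6474319.94 m^3

6474319.94


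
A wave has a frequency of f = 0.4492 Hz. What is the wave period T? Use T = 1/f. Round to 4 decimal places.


T = 1 / f
T = 1 / 0.4492
T = 2.2262 s

2.2262


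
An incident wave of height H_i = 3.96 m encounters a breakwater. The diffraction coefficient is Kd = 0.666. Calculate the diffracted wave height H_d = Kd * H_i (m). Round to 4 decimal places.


H_d = Kd * H_i
H_d = 0.666 * 3.96
H_d = 2.6374 m

2.6374


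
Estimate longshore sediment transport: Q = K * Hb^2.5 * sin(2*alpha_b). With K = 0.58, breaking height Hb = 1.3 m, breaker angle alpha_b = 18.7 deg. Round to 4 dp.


Q = K * Hb^2.5 * sin(2 * alpha_b)
Hb^2.5 = 1.3^2.5 = 1.926896
sin(2 * 18.7) = sin(37.4) = 0.607376
Q = 0.58 * 1.926896 * 0.607376
Q = 0.6788 m^3/s

0.6788


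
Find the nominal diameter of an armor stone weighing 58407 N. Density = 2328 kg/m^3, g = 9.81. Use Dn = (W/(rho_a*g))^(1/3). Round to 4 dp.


V = W / (rho_a * g)
V = 58407 / (2328 * 9.81)
V = 58407 / 22837.68
V = 2.557484 m^3
Dn = V^(1/3) = 2.557484^(1/3)
Dn = 1.3675 m

1.3675


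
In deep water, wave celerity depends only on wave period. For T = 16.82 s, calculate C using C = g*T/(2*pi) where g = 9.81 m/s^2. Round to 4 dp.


We use the deep-water celerity formula:
C = g * T / (2 * pi)
C = 9.81 * 16.82 / (2 * 3.14159...)
C = 165.004200 / 6.283185
C = 26.2612 m/s

26.2612


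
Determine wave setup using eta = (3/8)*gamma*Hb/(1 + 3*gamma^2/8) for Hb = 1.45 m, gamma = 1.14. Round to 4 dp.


eta = (3/8) * gamma * Hb / (1 + 3*gamma^2/8)
Numerator = (3/8) * 1.14 * 1.45 = 0.619875
Denominator = 1 + 3*1.14^2/8 = 1 + 0.487350 = 1.487350
eta = 0.619875 / 1.487350
eta = 0.4168 m

0.4168


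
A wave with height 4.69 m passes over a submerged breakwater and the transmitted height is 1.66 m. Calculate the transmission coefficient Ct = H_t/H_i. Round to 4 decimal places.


Ct = H_t / H_i
Ct = 1.66 / 4.69
Ct = 0.3539

0.3539


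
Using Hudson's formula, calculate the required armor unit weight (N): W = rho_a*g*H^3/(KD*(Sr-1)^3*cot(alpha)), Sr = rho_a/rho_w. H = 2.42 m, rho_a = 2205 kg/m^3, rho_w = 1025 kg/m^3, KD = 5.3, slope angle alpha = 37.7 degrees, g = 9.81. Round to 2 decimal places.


Sr = rho_a / rho_w = 2205 / 1025 = 2.151220
(Sr - 1) = 1.151220
(Sr - 1)^3 = 1.525719
cot(37.7) = 1 / tan(37.7) = 1 / 0.772888 = 1.293849
Numerator = 2205 * 9.81 * 2.42^3 = 306565.7966
Denominator = 5.3 * 1.525719 * 1.293849 = 10.462460
W = 306565.7966 / 10.462460
W = 29301.50 N

29301.50


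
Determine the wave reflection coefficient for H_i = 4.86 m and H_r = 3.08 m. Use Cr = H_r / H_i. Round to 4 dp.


Cr = H_r / H_i
Cr = 3.08 / 4.86
Cr = 0.6337

0.6337


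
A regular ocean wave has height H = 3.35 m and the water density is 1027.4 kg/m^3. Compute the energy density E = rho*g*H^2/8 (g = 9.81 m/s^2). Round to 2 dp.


E = (1/8) * rho * g * H^2
E = (1/8) * 1027.4 * 9.81 * 3.35^2
E = 0.125 * 1027.4 * 9.81 * 11.2225
E = 14138.66 J/m^2

14138.66


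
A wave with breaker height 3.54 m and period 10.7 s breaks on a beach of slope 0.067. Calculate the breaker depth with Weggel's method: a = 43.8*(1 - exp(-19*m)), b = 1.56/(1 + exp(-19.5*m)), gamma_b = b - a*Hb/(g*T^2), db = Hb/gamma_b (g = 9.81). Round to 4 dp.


a = 43.8 * (1 - exp(-19 * m))
exp(-19 * 0.067) = exp(-1.2730) = 0.279990
a = 43.8 * (1 - 0.279990) = 31.536421
b = 1.56 / (1 + exp(-19.5 * m))
exp(-19.5 * 0.067) = exp(-1.3065) = 0.270766
b = 1.56 / (1 + 0.270766) = 1.227606
Hb / (g * T^2) = 3.54 / (9.81 * 10.7^2) = 3.54 / 1123.1469 = 0.00315186
gamma_b = b - a * Hb/(g*T^2) = 1.227606 - 31.536421 * 0.00315186 = 1.128208
db = Hb / gamma_b = 3.54 / 1.128208
db = 3.1377 m

3.1377


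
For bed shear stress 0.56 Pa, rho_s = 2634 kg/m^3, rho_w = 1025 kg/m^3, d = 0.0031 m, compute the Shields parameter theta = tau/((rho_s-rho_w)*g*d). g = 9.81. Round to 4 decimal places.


theta = tau / ((rho_s - rho_w) * g * d)
rho_s - rho_w = 2634 - 1025 = 1609
Denominator = 1609 * 9.81 * 0.0031 = 48.931299
theta = 0.56 / 48.931299
theta = 0.0114

0.0114


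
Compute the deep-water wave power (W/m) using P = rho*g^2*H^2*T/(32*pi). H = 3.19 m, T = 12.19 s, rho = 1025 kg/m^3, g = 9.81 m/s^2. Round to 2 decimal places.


P = rho * g^2 * H^2 * T / (32 * pi)
P = 1025 * 9.81^2 * 3.19^2 * 12.19 / (32 * pi)
P = 1025 * 96.2361 * 10.1761 * 12.19 / 100.53096
P = 121715.84 W/m

121715.84


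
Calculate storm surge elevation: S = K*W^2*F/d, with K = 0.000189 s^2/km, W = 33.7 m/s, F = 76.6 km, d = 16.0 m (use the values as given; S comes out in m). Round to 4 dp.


S = K * W^2 * F / d
W^2 = 33.7^2 = 1135.69
S = 0.000189 * 1135.69 * 76.6 / 16.0
Numerator = 0.000189 * 1135.69 * 76.6 = 16.441838
S = 16.441838 / 16.0 = 1.0276 m

1.0276


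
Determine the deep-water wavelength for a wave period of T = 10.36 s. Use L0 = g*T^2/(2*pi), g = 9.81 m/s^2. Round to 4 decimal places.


L0 = g * T^2 / (2 * pi)
L0 = 9.81 * 10.36^2 / (2 * pi)
L0 = 9.81 * 107.3296 / 6.28319
L0 = 1052.9034 / 6.28319
L0 = 167.5748 m

167.5748


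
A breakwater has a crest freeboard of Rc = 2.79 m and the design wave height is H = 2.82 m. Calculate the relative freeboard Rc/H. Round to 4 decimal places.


Relative freeboard = Rc / H
= 2.79 / 2.82
= 0.9894

0.9894


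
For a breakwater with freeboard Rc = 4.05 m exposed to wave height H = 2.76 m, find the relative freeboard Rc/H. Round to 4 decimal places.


Relative freeboard = Rc / H
= 4.05 / 2.76
= 1.4674

1.4674


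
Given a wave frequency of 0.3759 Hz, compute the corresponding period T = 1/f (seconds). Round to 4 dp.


T = 1 / f
T = 1 / 0.3759
T = 2.6603 s

2.6603


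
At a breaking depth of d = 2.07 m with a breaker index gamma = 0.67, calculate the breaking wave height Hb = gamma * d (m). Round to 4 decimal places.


Hb = gamma * d
Hb = 0.67 * 2.07
Hb = 1.3869 m

1.3869


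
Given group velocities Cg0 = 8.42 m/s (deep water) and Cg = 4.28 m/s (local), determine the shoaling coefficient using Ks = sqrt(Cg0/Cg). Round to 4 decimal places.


Ks = sqrt(Cg0 / Cg)
Ks = sqrt(8.42 / 4.28)
Ks = sqrt(1.9673)
Ks = 1.4026

1.4026


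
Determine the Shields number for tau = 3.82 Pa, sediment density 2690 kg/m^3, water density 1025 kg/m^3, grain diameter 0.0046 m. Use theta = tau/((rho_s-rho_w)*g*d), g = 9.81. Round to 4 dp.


theta = tau / ((rho_s - rho_w) * g * d)
rho_s - rho_w = 2690 - 1025 = 1665
Denominator = 1665 * 9.81 * 0.0046 = 75.134790
theta = 3.82 / 75.134790
theta = 0.0508

0.0508


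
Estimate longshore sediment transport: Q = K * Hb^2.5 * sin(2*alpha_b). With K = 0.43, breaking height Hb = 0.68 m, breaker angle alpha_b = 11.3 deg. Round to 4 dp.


Q = K * Hb^2.5 * sin(2 * alpha_b)
Hb^2.5 = 0.68^2.5 = 0.381305
sin(2 * 11.3) = sin(22.6) = 0.384295
Q = 0.43 * 0.381305 * 0.384295
Q = 0.0630 m^3/s

0.0630


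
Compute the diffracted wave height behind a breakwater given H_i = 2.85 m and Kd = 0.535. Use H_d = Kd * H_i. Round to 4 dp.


H_d = Kd * H_i
H_d = 0.535 * 2.85
H_d = 1.5248 m

1.5248


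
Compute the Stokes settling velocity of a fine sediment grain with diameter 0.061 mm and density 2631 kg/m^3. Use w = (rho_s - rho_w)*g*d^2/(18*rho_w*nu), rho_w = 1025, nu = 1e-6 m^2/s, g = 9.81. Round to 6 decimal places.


w = (rho_s - rho_w) * g * d^2 / (18 * rho_w * nu)
d = 0.061 mm = 0.000061 m
rho_s - rho_w = 2631 - 1025 = 1606
Numerator = 1606 * 9.81 * (0.000061)^2 = 0.000058623834
Denominator = 18 * 1025 * 1e-6 = 0.018450
w = 0.003177 m/s

0.003177


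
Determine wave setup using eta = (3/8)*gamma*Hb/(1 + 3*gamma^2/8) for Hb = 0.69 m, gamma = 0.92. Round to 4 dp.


eta = (3/8) * gamma * Hb / (1 + 3*gamma^2/8)
Numerator = (3/8) * 0.92 * 0.69 = 0.238050
Denominator = 1 + 3*0.92^2/8 = 1 + 0.317400 = 1.317400
eta = 0.238050 / 1.317400
eta = 0.1807 m

0.1807


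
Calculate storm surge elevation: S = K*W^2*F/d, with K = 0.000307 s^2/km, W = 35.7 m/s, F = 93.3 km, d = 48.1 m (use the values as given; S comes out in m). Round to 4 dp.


S = K * W^2 * F / d
W^2 = 35.7^2 = 1274.49
S = 0.000307 * 1274.49 * 93.3 / 48.1
Numerator = 0.000307 * 1274.49 * 93.3 = 36.505345
S = 36.505345 / 48.1 = 0.7589 m

0.7589


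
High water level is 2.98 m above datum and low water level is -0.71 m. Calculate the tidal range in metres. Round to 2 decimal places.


Tidal range = High water - Low water
Tidal range = 2.98 - (-0.71)
Tidal range = 3.69 m

3.69


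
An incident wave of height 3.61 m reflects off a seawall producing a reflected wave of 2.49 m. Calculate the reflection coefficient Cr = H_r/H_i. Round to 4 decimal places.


Cr = H_r / H_i
Cr = 2.49 / 3.61
Cr = 0.6898

0.6898


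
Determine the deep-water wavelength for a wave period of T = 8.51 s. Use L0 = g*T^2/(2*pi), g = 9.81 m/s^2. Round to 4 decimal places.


L0 = g * T^2 / (2 * pi)
L0 = 9.81 * 8.51^2 / (2 * pi)
L0 = 9.81 * 72.4201 / 6.28319
L0 = 710.4412 / 6.28319
L0 = 113.0702 m

113.0702


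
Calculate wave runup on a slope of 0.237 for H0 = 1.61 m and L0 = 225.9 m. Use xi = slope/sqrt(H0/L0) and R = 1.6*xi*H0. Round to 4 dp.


xi = slope / sqrt(H0/L0)
H0/L0 = 1.61/225.9 = 0.007127
sqrt(0.007127) = 0.084422
xi = 0.237 / 0.084422 = 2.807330
R = 1.6 * xi * H0 = 1.6 * 2.807330 * 1.61
R = 7.2317 m

7.2317


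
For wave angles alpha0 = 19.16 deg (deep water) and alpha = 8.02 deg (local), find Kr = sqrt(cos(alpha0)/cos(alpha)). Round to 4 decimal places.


Kr = sqrt(cos(alpha0) / cos(alpha))
cos(19.16) = 0.944606
cos(8.02) = 0.990219
Kr = sqrt(0.944606 / 0.990219)
Kr = sqrt(0.953936)
Kr = 0.9767

0.9767


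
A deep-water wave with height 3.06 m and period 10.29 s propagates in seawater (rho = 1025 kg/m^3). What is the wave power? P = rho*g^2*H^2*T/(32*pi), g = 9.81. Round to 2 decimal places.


P = rho * g^2 * H^2 * T / (32 * pi)
P = 1025 * 9.81^2 * 3.06^2 * 10.29 / (32 * pi)
P = 1025 * 96.2361 * 9.3636 * 10.29 / 100.53096
P = 94541.01 W/m

94541.01


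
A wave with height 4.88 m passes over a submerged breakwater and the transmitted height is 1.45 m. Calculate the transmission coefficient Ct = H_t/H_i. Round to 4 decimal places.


Ct = H_t / H_i
Ct = 1.45 / 4.88
Ct = 0.2971

0.2971


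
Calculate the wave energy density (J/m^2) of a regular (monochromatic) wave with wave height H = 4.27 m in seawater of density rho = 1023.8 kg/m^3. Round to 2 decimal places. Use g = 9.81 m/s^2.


E = (1/8) * rho * g * H^2
E = (1/8) * 1023.8 * 9.81 * 4.27^2
E = 0.125 * 1023.8 * 9.81 * 18.2329
E = 22890.22 J/m^2

22890.22


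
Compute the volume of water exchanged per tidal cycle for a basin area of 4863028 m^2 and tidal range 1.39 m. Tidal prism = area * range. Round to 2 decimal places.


Tidal prism = Area * Tidal range
P = 4863028 * 1.39
P = 6759608.92 m^3

6759608.92


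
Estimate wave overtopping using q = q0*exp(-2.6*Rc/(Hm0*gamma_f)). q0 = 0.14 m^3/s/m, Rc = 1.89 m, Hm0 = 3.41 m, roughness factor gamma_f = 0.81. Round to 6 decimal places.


q = q0 * exp(-2.6 * Rc / (Hm0 * gamma_f))
Exponent = -2.6 * 1.89 / (3.41 * 0.81)
= -2.6 * 1.89 / 2.7621
= -1.779081
exp(-1.779081) = 0.168793
q = 0.14 * 0.168793
q = 0.023631 m^3/s/m

0.023631


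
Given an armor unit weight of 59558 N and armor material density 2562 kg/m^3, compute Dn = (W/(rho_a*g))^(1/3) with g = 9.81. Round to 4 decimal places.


V = W / (rho_a * g)
V = 59558 / (2562 * 9.81)
V = 59558 / 25133.22
V = 2.369692 m^3
Dn = V^(1/3) = 2.369692^(1/3)
Dn = 1.3332 m

1.3332


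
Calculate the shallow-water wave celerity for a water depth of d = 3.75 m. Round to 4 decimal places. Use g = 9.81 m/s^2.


Using the shallow-water approximation:
C = sqrt(g * d) = sqrt(9.81 * 3.75)
C = sqrt(36.7875)
C = 6.0653 m/s

6.0653


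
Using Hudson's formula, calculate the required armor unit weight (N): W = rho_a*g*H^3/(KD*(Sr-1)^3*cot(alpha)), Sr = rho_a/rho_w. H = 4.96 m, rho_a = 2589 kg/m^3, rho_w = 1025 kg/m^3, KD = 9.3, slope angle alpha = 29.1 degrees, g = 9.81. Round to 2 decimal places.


Sr = rho_a / rho_w = 2589 / 1025 = 2.525854
(Sr - 1) = 1.525854
(Sr - 1)^3 = 3.552537
cot(29.1) = 1 / tan(29.1) = 1 / 0.556593 = 1.796645
Numerator = 2589 * 9.81 * 4.96^3 = 3099174.9087
Denominator = 9.3 * 3.552537 * 1.796645 = 59.358644
W = 3099174.9087 / 59.358644
W = 52211.01 N

52211.01


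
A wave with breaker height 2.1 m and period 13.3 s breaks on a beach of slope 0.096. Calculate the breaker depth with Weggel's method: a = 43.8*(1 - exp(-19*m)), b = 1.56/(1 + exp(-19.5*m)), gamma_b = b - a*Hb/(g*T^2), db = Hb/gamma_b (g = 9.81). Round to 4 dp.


a = 43.8 * (1 - exp(-19 * m))
exp(-19 * 0.096) = exp(-1.8240) = 0.161379
a = 43.8 * (1 - 0.161379) = 36.731602
b = 1.56 / (1 + exp(-19.5 * m))
exp(-19.5 * 0.096) = exp(-1.8720) = 0.153816
b = 1.56 / (1 + 0.153816) = 1.352036
Hb / (g * T^2) = 2.1 / (9.81 * 13.3^2) = 2.1 / 1735.2909 = 0.00121017
gamma_b = b - a * Hb/(g*T^2) = 1.352036 - 36.731602 * 0.00121017 = 1.307584
db = Hb / gamma_b = 2.1 / 1.307584
db = 1.6060 m

1.6060


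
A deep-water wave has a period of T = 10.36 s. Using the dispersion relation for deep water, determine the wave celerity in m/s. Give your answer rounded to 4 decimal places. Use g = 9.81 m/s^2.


We use the deep-water celerity formula:
C = g * T / (2 * pi)
C = 9.81 * 10.36 / (2 * 3.14159...)
C = 101.631600 / 6.283185
C = 16.1752 m/s

16.1752


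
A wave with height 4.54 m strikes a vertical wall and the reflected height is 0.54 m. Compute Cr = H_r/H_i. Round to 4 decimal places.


Cr = H_r / H_i
Cr = 0.54 / 4.54
Cr = 0.1189

0.1189


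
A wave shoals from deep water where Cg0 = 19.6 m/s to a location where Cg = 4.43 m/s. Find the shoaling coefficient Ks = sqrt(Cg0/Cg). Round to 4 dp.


Ks = sqrt(Cg0 / Cg)
Ks = sqrt(19.6 / 4.43)
Ks = sqrt(4.4244)
Ks = 2.1034

2.1034


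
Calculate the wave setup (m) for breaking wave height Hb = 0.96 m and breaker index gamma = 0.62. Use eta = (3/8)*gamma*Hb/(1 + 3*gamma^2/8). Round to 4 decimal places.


eta = (3/8) * gamma * Hb / (1 + 3*gamma^2/8)
Numerator = (3/8) * 0.62 * 0.96 = 0.223200
Denominator = 1 + 3*0.62^2/8 = 1 + 0.144150 = 1.144150
eta = 0.223200 / 1.144150
eta = 0.1951 m

0.1951


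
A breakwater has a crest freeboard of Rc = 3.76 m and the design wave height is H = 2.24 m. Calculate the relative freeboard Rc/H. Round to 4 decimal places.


Relative freeboard = Rc / H
= 3.76 / 2.24
= 1.6786

1.6786


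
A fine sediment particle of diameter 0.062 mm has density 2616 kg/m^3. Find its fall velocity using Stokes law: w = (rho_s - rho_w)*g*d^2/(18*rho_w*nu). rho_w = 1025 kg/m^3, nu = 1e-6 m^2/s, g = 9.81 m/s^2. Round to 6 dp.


w = (rho_s - rho_w) * g * d^2 / (18 * rho_w * nu)
d = 0.062 mm = 0.000062 m
rho_s - rho_w = 2616 - 1025 = 1591
Numerator = 1591 * 9.81 * (0.000062)^2 = 0.000059996037
Denominator = 18 * 1025 * 1e-6 = 0.018450
w = 0.003252 m/s

0.003252


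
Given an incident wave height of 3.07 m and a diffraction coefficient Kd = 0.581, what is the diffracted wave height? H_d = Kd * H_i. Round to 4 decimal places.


H_d = Kd * H_i
H_d = 0.581 * 3.07
H_d = 1.7837 m

1.7837


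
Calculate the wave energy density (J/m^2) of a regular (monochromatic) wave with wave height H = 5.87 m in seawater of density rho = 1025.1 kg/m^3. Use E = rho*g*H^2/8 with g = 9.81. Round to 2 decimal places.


E = (1/8) * rho * g * H^2
E = (1/8) * 1025.1 * 9.81 * 5.87^2
E = 0.125 * 1025.1 * 9.81 * 34.4569
E = 43313.32 J/m^2

43313.32


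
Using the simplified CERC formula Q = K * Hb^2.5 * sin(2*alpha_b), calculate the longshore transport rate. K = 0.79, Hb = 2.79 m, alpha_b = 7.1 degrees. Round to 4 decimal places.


Q = K * Hb^2.5 * sin(2 * alpha_b)
Hb^2.5 = 2.79^2.5 = 13.002010
sin(2 * 7.1) = sin(14.2) = 0.245307
Q = 0.79 * 13.002010 * 0.245307
Q = 2.5197 m^3/s

2.5197


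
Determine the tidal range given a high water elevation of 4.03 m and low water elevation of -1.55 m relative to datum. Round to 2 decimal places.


Tidal range = High water - Low water
Tidal range = 4.03 - (-1.55)
Tidal range = 5.58 m

5.58


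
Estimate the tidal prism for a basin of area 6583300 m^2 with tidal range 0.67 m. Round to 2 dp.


Tidal prism = Area * Tidal range
P = 6583300 * 0.67
P = 4410811.00 m^3

4410811.00


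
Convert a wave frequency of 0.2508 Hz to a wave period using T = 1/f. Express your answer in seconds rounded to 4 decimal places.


T = 1 / f
T = 1 / 0.2508
T = 3.9872 s

3.9872


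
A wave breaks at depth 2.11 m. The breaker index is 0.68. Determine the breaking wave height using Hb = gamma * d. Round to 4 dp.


Hb = gamma * d
Hb = 0.68 * 2.11
Hb = 1.4348 m

1.4348


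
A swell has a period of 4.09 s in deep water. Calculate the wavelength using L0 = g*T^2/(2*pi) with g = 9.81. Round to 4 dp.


L0 = g * T^2 / (2 * pi)
L0 = 9.81 * 4.09^2 / (2 * pi)
L0 = 9.81 * 16.7281 / 6.28319
L0 = 164.1027 / 6.28319
L0 = 26.1177 m

26.1177


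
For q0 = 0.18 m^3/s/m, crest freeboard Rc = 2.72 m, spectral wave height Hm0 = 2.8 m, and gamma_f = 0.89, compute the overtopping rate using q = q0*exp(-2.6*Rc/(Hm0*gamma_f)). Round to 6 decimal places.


q = q0 * exp(-2.6 * Rc / (Hm0 * gamma_f))
Exponent = -2.6 * 2.72 / (2.8 * 0.89)
= -2.6 * 2.72 / 2.4920
= -2.837881
exp(-2.837881) = 0.058550
q = 0.18 * 0.058550
q = 0.010539 m^3/s/m

0.010539


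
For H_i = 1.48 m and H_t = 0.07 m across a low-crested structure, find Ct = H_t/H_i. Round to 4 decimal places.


Ct = H_t / H_i
Ct = 0.07 / 1.48
Ct = 0.0473

0.0473


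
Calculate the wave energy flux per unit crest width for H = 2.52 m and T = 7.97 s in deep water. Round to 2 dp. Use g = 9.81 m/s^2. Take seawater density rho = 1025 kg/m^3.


P = rho * g^2 * H^2 * T / (32 * pi)
P = 1025 * 9.81^2 * 2.52^2 * 7.97 / (32 * pi)
P = 1025 * 96.2361 * 6.3504 * 7.97 / 100.53096
P = 49661.68 W/m

49661.68


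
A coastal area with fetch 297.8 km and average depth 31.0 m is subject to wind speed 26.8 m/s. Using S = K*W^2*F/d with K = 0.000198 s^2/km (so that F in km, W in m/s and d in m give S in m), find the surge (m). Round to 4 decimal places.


S = K * W^2 * F / d
W^2 = 26.8^2 = 718.24
S = 0.000198 * 718.24 * 297.8 / 31.0
Numerator = 0.000198 * 718.24 * 297.8 = 42.350591
S = 42.350591 / 31.0 = 1.3661 m

1.3661


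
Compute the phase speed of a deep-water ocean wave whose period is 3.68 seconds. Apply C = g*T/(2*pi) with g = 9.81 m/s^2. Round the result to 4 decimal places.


We use the deep-water celerity formula:
C = g * T / (2 * pi)
C = 9.81 * 3.68 / (2 * 3.14159...)
C = 36.100800 / 6.283185
C = 5.7456 m/s

5.7456


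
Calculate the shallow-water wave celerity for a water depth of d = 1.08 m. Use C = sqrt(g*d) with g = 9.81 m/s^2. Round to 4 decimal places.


Using the shallow-water approximation:
C = sqrt(g * d) = sqrt(9.81 * 1.08)
C = sqrt(10.5948)
C = 3.2550 m/s

3.2550


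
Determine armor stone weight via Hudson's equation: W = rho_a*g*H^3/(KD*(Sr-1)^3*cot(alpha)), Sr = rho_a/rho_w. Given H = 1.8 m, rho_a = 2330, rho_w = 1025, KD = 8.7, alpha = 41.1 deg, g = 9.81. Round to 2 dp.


Sr = rho_a / rho_w = 2330 / 1025 = 2.273171
(Sr - 1) = 1.273171
(Sr - 1)^3 = 2.063764
cot(41.1) = 1 / tan(41.1) = 1 / 0.872356 = 1.146322
Numerator = 2330 * 9.81 * 1.8^3 = 133303.7736
Denominator = 8.7 * 2.063764 * 1.146322 = 20.581908
W = 133303.7736 / 20.581908
W = 6476.75 N

6476.75


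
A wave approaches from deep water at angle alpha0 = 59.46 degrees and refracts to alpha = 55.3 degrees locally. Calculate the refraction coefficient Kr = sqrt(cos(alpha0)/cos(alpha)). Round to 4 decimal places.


Kr = sqrt(cos(alpha0) / cos(alpha))
cos(59.46) = 0.508140
cos(55.3) = 0.569280
Kr = sqrt(0.508140 / 0.569280)
Kr = sqrt(0.892602)
Kr = 0.9448

0.9448


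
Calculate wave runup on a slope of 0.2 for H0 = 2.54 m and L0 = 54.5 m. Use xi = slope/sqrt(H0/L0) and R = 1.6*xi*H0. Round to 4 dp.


xi = slope / sqrt(H0/L0)
H0/L0 = 2.54/54.5 = 0.046606
sqrt(0.046606) = 0.215883
xi = 0.2 / 0.215883 = 0.926427
R = 1.6 * xi * H0 = 1.6 * 0.926427 * 2.54
R = 3.7650 m

3.7650


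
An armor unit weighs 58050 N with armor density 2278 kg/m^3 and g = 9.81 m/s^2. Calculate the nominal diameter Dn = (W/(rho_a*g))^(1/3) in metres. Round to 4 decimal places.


V = W / (rho_a * g)
V = 58050 / (2278 * 9.81)
V = 58050 / 22347.18
V = 2.597643 m^3
Dn = V^(1/3) = 2.597643^(1/3)
Dn = 1.3747 m

1.3747


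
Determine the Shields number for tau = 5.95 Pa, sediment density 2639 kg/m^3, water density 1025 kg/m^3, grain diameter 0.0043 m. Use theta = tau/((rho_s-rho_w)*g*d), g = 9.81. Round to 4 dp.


theta = tau / ((rho_s - rho_w) * g * d)
rho_s - rho_w = 2639 - 1025 = 1614
Denominator = 1614 * 9.81 * 0.0043 = 68.083362
theta = 5.95 / 68.083362
theta = 0.0874

0.0874


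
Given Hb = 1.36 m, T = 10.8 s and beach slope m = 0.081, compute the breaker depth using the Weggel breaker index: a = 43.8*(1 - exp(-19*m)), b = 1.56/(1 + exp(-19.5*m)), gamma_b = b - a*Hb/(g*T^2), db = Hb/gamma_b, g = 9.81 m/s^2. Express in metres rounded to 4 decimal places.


a = 43.8 * (1 - exp(-19 * m))
exp(-19 * 0.081) = exp(-1.5390) = 0.214596
a = 43.8 * (1 - 0.214596) = 34.400713
b = 1.56 / (1 + exp(-19.5 * m))
exp(-19.5 * 0.081) = exp(-1.5795) = 0.206078
b = 1.56 / (1 + 0.206078) = 1.293449
Hb / (g * T^2) = 1.36 / (9.81 * 10.8^2) = 1.36 / 1144.2384 = 0.00118856
gamma_b = b - a * Hb/(g*T^2) = 1.293449 - 34.400713 * 0.00118856 = 1.252561
db = Hb / gamma_b = 1.36 / 1.252561
db = 1.0858 m

1.0858


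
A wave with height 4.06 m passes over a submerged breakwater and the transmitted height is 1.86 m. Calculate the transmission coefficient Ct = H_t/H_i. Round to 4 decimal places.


Ct = H_t / H_i
Ct = 1.86 / 4.06
Ct = 0.4581

0.4581


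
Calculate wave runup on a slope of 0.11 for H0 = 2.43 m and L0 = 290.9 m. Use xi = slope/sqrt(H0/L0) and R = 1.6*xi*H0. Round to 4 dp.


xi = slope / sqrt(H0/L0)
H0/L0 = 2.43/290.9 = 0.008353
sqrt(0.008353) = 0.091397
xi = 0.11 / 0.091397 = 1.203542
R = 1.6 * xi * H0 = 1.6 * 1.203542 * 2.43
R = 4.6794 m

4.6794


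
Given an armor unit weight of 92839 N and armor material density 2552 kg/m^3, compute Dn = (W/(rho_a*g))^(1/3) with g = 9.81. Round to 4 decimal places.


V = W / (rho_a * g)
V = 92839 / (2552 * 9.81)
V = 92839 / 25035.12
V = 3.708351 m^3
Dn = V^(1/3) = 3.708351^(1/3)
Dn = 1.5478 m

1.5478


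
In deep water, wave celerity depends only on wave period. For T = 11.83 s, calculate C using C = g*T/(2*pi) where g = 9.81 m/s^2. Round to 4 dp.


We use the deep-water celerity formula:
C = g * T / (2 * pi)
C = 9.81 * 11.83 / (2 * 3.14159...)
C = 116.052300 / 6.283185
C = 18.4703 m/s

18.4703


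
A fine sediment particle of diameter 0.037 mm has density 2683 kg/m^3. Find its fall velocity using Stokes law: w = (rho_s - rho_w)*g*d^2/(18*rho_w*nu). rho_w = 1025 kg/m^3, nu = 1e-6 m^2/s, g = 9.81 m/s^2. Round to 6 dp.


w = (rho_s - rho_w) * g * d^2 / (18 * rho_w * nu)
d = 0.037 mm = 0.000037 m
rho_s - rho_w = 2683 - 1025 = 1658
Numerator = 1658 * 9.81 * (0.000037)^2 = 0.000022266758
Denominator = 18 * 1025 * 1e-6 = 0.018450
w = 0.001207 m/s

0.001207


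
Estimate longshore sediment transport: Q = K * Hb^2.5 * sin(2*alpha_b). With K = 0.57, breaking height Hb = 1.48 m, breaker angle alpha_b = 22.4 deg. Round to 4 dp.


Q = K * Hb^2.5 * sin(2 * alpha_b)
Hb^2.5 = 1.48^2.5 = 2.664737
sin(2 * 22.4) = sin(44.8) = 0.704634
Q = 0.57 * 2.664737 * 0.704634
Q = 1.0703 m^3/s

1.0703


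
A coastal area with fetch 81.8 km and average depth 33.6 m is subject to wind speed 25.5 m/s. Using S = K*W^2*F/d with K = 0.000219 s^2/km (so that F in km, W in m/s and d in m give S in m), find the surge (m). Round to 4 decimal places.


S = K * W^2 * F / d
W^2 = 25.5^2 = 650.25
S = 0.000219 * 650.25 * 81.8 / 33.6
Numerator = 0.000219 * 650.25 * 81.8 = 11.648709
S = 11.648709 / 33.6 = 0.3467 m

0.3467


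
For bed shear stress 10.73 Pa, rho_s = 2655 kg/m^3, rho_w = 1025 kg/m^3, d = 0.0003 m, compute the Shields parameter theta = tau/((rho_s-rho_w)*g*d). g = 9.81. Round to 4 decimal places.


theta = tau / ((rho_s - rho_w) * g * d)
rho_s - rho_w = 2655 - 1025 = 1630
Denominator = 1630 * 9.81 * 0.0003 = 4.797090
theta = 10.73 / 4.797090
theta = 2.2368

2.2368


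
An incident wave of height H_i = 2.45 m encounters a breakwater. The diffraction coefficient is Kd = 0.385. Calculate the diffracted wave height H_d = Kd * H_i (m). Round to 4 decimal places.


H_d = Kd * H_i
H_d = 0.385 * 2.45
H_d = 0.9433 m

0.9433


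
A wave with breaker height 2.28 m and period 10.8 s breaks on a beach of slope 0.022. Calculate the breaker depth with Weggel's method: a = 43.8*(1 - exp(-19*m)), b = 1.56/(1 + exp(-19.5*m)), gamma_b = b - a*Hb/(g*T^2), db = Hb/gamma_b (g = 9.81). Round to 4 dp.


a = 43.8 * (1 - exp(-19 * m))
exp(-19 * 0.022) = exp(-0.4180) = 0.658362
a = 43.8 * (1 - 0.658362) = 14.963734
b = 1.56 / (1 + exp(-19.5 * m))
exp(-19.5 * 0.022) = exp(-0.4290) = 0.651160
b = 1.56 / (1 + 0.651160) = 0.944790
Hb / (g * T^2) = 2.28 / (9.81 * 10.8^2) = 2.28 / 1144.2384 = 0.00199259
gamma_b = b - a * Hb/(g*T^2) = 0.944790 - 14.963734 * 0.00199259 = 0.914974
db = Hb / gamma_b = 2.28 / 0.914974
db = 2.4919 m

2.4919


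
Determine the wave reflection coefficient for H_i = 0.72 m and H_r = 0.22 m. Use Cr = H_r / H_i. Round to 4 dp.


Cr = H_r / H_i
Cr = 0.22 / 0.72
Cr = 0.3056

0.3056


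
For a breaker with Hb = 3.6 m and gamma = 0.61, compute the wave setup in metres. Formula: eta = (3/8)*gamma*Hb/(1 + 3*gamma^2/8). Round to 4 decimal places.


eta = (3/8) * gamma * Hb / (1 + 3*gamma^2/8)
Numerator = (3/8) * 0.61 * 3.6 = 0.823500
Denominator = 1 + 3*0.61^2/8 = 1 + 0.139538 = 1.139538
eta = 0.823500 / 1.139538
eta = 0.7227 m

0.7227


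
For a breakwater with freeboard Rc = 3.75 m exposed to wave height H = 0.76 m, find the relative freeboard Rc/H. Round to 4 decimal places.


Relative freeboard = Rc / H
= 3.75 / 0.76
= 4.9342

4.9342


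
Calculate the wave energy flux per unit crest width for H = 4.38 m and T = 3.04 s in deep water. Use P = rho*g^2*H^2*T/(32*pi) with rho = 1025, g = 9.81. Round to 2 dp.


P = rho * g^2 * H^2 * T / (32 * pi)
P = 1025 * 9.81^2 * 4.38^2 * 3.04 / (32 * pi)
P = 1025 * 96.2361 * 19.1844 * 3.04 / 100.53096
P = 57224.74 W/m

57224.74


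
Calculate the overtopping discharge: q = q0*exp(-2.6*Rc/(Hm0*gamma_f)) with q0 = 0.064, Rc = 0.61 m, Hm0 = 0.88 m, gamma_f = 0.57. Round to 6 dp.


q = q0 * exp(-2.6 * Rc / (Hm0 * gamma_f))
Exponent = -2.6 * 0.61 / (0.88 * 0.57)
= -2.6 * 0.61 / 0.5016
= -3.161882
exp(-3.161882) = 0.042346
q = 0.064 * 0.042346
q = 0.002710 m^3/s/m

0.002710


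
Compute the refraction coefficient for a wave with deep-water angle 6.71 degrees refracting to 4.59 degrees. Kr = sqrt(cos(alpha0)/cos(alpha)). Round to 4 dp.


Kr = sqrt(cos(alpha0) / cos(alpha))
cos(6.71) = 0.993150
cos(4.59) = 0.996793
Kr = sqrt(0.993150 / 0.996793)
Kr = sqrt(0.996346)
Kr = 0.9982

0.9982


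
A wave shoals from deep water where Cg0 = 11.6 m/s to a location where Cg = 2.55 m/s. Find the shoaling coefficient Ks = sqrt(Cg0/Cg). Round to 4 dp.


Ks = sqrt(Cg0 / Cg)
Ks = sqrt(11.6 / 2.55)
Ks = sqrt(4.5490)
Ks = 2.1328

2.1328


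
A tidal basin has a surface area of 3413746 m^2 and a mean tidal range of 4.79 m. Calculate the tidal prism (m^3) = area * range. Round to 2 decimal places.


Tidal prism = Area * Tidal range
P = 3413746 * 4.79
P = 16351843.34 m^3

16351843.34


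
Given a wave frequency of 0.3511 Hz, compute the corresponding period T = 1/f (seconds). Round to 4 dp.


T = 1 / f
T = 1 / 0.3511
T = 2.8482 s

2.8482


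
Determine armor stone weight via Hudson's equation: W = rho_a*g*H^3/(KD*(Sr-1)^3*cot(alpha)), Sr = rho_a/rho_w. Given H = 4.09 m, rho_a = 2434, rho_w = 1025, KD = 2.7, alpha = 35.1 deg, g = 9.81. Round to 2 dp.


Sr = rho_a / rho_w = 2434 / 1025 = 2.374634
(Sr - 1) = 1.374634
(Sr - 1)^3 = 2.597535
cot(35.1) = 1 / tan(35.1) = 1 / 0.702812 = 1.422856
Numerator = 2434 * 9.81 * 4.09^3 = 1633651.8364
Denominator = 2.7 * 2.597535 * 1.422856 = 9.978979
W = 1633651.8364 / 9.978979
W = 163709.31 N

163709.31
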